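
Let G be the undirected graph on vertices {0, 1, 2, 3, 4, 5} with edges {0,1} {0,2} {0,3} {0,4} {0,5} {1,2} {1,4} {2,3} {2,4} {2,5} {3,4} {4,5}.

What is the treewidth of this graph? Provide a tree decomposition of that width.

Treewidth 3.
One optimal decomposition is:
Bags: B1 = {0, 2, 4, 5}  B2 = {0, 2, 3, 4}  B3 = {0, 1, 2, 4}
Tree: B1–B2, B1–B3

The largest bag has 4 vertices, giving width 3; this decomposition certifies tw(G) ≤ 3. For the lower bound, the 4 vertices {0, 1, 2, 4} are pairwise adjacent, and any tree decomposition puts a clique entirely inside one bag — forcing width ≥ 3. Therefore the treewidth is 3.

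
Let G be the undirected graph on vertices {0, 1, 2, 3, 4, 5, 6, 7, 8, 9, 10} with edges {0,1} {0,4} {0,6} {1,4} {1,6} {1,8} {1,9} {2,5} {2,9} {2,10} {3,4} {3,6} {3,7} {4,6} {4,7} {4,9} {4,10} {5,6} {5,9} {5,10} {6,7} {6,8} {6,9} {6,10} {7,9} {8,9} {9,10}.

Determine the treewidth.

3

A width-3 tree decomposition is:
Bags: B1 = {0, 1, 4, 6}  B2 = {1, 4, 6, 9}  B3 = {4, 6, 9, 10}  B4 = {4, 6, 7, 9}  B5 = {3, 4, 6, 7}  B6 = {1, 6, 8, 9}  B7 = {5, 6, 9, 10}  B8 = {2, 5, 9, 10}
Tree: B1–B2, B2–B3, B3–B4, B4–B5, B2–B6, B3–B7, B7–B8
Every bag has size at most 4, so the width is 4 − 1 = 3 and tw(G) ≤ 3. Conversely, {2, 5, 9, 10} is a clique of size 4, and the vertices of any clique must share a bag in every tree decomposition; so some bag has ≥ 4 vertices and tw(G) ≥ 3. Therefore the treewidth is 3.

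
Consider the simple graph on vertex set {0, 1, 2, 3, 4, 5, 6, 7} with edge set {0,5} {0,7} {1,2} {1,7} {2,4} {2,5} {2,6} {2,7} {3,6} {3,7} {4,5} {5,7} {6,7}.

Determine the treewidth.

2

A width-2 tree decomposition is:
Bags: B1 = {2, 5, 7}  B2 = {0, 5, 7}  B3 = {2, 6, 7}  B4 = {1, 2, 7}  B5 = {2, 4, 5}  B6 = {3, 6, 7}
Tree: B1–B2, B1–B3, B3–B4, B1–B5, B3–B6
The largest bag has 3 vertices, giving width 2; this decomposition certifies tw(G) ≤ 2. On the other hand G contains the 3-clique {2, 4, 5}. A clique must lie in a single bag of any decomposition, so no decomposition can have width below 2. The upper and lower bounds meet at 2, so that is the treewidth.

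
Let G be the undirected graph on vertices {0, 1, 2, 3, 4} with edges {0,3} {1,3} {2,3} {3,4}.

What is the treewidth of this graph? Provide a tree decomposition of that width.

The largest bag has 2 vertices, giving width 1; this decomposition certifies tw(G) ≤ 1. Any graph with an edge has treewidth ≥ 1, and G has the edge 0–3. Therefore the treewidth is 1.

Treewidth 1.
One optimal decomposition is:
Bags: B1 = {0, 3}  B2 = {1, 3}  B3 = {2, 3}  B4 = {3, 4}
Tree: B1–B2, B2–B3, B1–B4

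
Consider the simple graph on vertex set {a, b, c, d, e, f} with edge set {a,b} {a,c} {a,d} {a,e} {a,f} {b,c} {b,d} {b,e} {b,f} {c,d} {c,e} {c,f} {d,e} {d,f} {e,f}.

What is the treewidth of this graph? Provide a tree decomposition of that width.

Treewidth 5.
Bags: B1 = {a, b, c, d, e, f}
Tree: (single bag)

With just one bag of size 6, the width is 6 − 1 = 5, so tw(G) ≤ 5. For the lower bound, the 6 vertices {a, b, c, d, e, f} are pairwise adjacent, and any tree decomposition puts a clique entirely inside one bag — forcing width ≥ 5. Therefore the treewidth is 5.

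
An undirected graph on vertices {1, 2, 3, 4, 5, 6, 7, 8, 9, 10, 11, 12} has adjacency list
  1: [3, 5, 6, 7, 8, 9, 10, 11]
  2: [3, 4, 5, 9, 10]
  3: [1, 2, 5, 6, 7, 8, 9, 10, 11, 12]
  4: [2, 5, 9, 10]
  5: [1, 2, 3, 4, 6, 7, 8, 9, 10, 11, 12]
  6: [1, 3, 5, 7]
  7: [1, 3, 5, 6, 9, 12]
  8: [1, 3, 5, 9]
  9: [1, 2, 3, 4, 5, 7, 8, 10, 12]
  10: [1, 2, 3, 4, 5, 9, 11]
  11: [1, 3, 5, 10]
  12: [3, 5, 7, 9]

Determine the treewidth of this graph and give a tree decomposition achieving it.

Treewidth 4.
One optimal decomposition is:
Bags: B1 = {1, 3, 5, 10, 11}  B2 = {1, 3, 5, 9, 10}  B3 = {1, 3, 5, 7, 9}  B4 = {2, 3, 5, 9, 10}  B5 = {3, 5, 7, 9, 12}  B6 = {2, 4, 5, 9, 10}  B7 = {1, 3, 5, 8, 9}  B8 = {1, 3, 5, 6, 7}
Tree: B1–B2, B2–B3, B2–B4, B3–B5, B4–B6, B2–B7, B3–B8

Each bag holds 5 vertices, so the decomposition has width 4, which upper-bounds the treewidth. Conversely, {1, 3, 5, 8, 9} is a clique of size 5, and the vertices of any clique must share a bag in every tree decomposition; so some bag has ≥ 5 vertices and tw(G) ≥ 4. Hence tw(G) = 4 exactly.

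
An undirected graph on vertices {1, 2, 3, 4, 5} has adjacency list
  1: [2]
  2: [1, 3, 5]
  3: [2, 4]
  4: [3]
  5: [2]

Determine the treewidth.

1

A width-1 tree decomposition is:
Bags: B1 = {3, 4}  B2 = {2, 3}  B3 = {1, 2}  B4 = {2, 5}
Tree: B1–B2, B2–B3, B3–B4
Each bag holds 2 vertices, so the decomposition has width 1, which upper-bounds the treewidth. Since G has at least one edge (e.g. 3–4), it is not an edgeless graph, so tw(G) ≥ 1. Combining the bounds, tw(G) = 1.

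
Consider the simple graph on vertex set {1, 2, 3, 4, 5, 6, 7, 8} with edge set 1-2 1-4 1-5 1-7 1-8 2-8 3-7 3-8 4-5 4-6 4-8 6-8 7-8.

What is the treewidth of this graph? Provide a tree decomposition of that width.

Treewidth 2.
Bags: B1 = {1, 4, 8}  B2 = {1, 2, 8}  B3 = {1, 4, 5}  B4 = {1, 7, 8}  B5 = {3, 7, 8}  B6 = {4, 6, 8}
Tree: B1–B2, B1–B3, B2–B4, B4–B5, B1–B6

Each bag holds 3 vertices, so the decomposition has width 2, which upper-bounds the treewidth. On the other hand G contains the 3-clique {1, 2, 8}. A clique must lie in a single bag of any decomposition, so no decomposition can have width below 2. Therefore the treewidth is 2.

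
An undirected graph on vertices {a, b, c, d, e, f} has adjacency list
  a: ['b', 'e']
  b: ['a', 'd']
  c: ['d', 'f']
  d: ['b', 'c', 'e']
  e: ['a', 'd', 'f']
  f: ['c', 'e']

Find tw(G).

A width-2 tree decomposition is:
Bags: B1 = {c, d, f}  B2 = {d, e, f}  B3 = {b, d, e}  B4 = {a, b, e}
Tree: B1–B2, B2–B3, B3–B4
Every bag has size at most 3, so the width is 3 − 1 = 2 and tw(G) ≤ 2. The edges c–f–e–d–c form a cycle, so G is not a tree and its treewidth is at least 2. Therefore the treewidth is 2.

2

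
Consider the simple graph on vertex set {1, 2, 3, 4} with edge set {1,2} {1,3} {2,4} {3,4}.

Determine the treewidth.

A width-2 tree decomposition is:
Bags: B1 = {1, 2, 4}  B2 = {1, 3, 4}
Tree: B1–B2
Each bag holds 3 vertices, so the decomposition has width 2, which upper-bounds the treewidth. The edges 4–2–1–3–4 form a cycle, so G is not a tree and its treewidth is at least 2. Hence tw(G) = 2 exactly.

2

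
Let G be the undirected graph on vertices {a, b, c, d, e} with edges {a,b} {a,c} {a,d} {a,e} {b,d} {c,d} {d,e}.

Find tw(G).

2

A width-2 tree decomposition is:
Bags: B1 = {a, c, d}  B2 = {a, d, e}  B3 = {a, b, d}
Tree: B1–B2, B1–B3
Each bag holds 3 vertices, so the decomposition has width 2, which upper-bounds the treewidth. Conversely, {a, d, e} is a clique of size 3, and the vertices of any clique must share a bag in every tree decomposition; so some bag has ≥ 3 vertices and tw(G) ≥ 2. Therefore the treewidth is 2.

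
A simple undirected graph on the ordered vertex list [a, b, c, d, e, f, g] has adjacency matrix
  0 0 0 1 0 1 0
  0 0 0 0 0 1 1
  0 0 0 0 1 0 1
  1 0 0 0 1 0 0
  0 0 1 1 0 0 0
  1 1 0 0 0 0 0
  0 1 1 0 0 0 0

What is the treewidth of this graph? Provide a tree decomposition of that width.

Treewidth 2.
One such decomposition:
Bags: B1 = {b, f, g}  B2 = {c, f, g}  B3 = {c, e, f}  B4 = {d, e, f}  B5 = {a, d, f}
Tree: B1–B2, B2–B3, B3–B4, B4–B5

Every bag has size at most 3, so the width is 3 − 1 = 2 and tw(G) ≤ 2. For the lower bound, G contains the cycle f–b–g–c–e–d–a–f, so G is not a forest; only forests have treewidth ≤ 1, hence tw(G) ≥ 2. Therefore the treewidth is 2.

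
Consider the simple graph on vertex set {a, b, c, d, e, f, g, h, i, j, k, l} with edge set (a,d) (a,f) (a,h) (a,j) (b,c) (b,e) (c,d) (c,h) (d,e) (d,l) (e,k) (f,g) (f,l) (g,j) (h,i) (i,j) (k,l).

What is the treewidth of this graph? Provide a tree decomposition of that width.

Each bag holds 4 vertices, so the decomposition has width 3, which upper-bounds the treewidth. For the lower bound: the 4 vertex sets {b,e,k}, {l}, {d}, {a,c,f,h} are disjoint, each induces a connected subgraph, and every pair is joined by at least one edge of G. Contracting each set to a single vertex therefore yields K_{4} as a minor, and since treewidth is minor-monotone, tw(G) ≥ tw(K_{4}) = 3. Combining the bounds, tw(G) = 3.

Treewidth 3.
One optimal decomposition is:
Bags: B1 = {b, e, k, l}  B2 = {b, d, e, l}  B3 = {b, c, d, l}  B4 = {c, d, f, l}  B5 = {a, c, d, f}  B6 = {a, c, f, h}  B7 = {a, f, g, h}  B8 = {a, g, h, j}  B9 = {g, h, i, j}
Tree: B1–B2, B2–B3, B3–B4, B4–B5, B5–B6, B6–B7, B7–B8, B8–B9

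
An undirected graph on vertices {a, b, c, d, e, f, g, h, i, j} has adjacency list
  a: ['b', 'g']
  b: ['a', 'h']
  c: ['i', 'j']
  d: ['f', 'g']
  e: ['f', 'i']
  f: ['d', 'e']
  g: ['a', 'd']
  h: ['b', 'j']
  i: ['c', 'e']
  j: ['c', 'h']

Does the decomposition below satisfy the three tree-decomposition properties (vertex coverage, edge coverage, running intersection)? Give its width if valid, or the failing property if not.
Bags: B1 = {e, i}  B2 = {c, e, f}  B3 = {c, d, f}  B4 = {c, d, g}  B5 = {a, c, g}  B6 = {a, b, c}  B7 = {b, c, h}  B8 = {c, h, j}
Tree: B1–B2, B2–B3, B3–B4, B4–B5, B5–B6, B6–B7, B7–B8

No — edge (c,i) lies in no bag.

A tree decomposition must satisfy three properties: every vertex lies in some bag; for every edge, both endpoints lie together in some bag; and for every vertex, the bags containing it form a connected subtree. Here edge (c,i) lies in no bag, so the decomposition is invalid.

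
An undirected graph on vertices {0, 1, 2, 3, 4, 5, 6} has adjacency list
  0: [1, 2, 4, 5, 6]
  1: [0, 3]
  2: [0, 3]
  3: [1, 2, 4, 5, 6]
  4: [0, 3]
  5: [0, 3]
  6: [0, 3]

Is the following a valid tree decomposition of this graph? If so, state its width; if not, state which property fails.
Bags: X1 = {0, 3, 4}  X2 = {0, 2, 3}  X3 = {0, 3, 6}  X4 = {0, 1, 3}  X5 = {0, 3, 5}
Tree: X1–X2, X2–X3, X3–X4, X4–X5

Yes; width 2.

Checking the three conditions: (i) the bags cover all of {0, 1, 2, 3, 4, 5, 6}; (ii) for each edge, some bag contains both endpoints; (iii) the bags containing any fixed vertex form a subtree. All hold, so the decomposition is valid with width 3 − 1 = 2.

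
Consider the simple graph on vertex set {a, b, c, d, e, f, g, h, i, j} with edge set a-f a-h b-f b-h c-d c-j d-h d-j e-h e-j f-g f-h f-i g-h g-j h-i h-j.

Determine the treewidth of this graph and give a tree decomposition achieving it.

Treewidth 2.
One such decomposition:
Bags: B1 = {f, g, h}  B2 = {a, f, h}  B3 = {g, h, j}  B4 = {d, h, j}  B5 = {c, d, j}  B6 = {e, h, j}  B7 = {b, f, h}  B8 = {f, h, i}
Tree: B1–B2, B1–B3, B3–B4, B4–B5, B3–B6, B1–B7, B1–B8

The largest bag has 3 vertices, giving width 2; this decomposition certifies tw(G) ≤ 2. For the lower bound, the 3 vertices {d, h, j} are pairwise adjacent, and any tree decomposition puts a clique entirely inside one bag — forcing width ≥ 2. Hence tw(G) = 2 exactly.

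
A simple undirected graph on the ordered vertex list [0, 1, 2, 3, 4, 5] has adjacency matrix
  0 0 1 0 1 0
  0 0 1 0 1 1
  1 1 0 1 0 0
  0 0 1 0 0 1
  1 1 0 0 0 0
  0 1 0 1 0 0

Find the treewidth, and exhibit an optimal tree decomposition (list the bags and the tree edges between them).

Treewidth 2.
One such decomposition:
Bags: B1 = {2, 3, 5}  B2 = {1, 2, 5}  B3 = {0, 1, 2}  B4 = {0, 1, 4}
Tree: B1–B2, B2–B3, B3–B4

Every bag has size at most 3, so the width is 3 − 1 = 2 and tw(G) ≤ 2. For the lower bound, G contains the cycle 3–5–1–2–3, so G is not a forest; only forests have treewidth ≤ 1, hence tw(G) ≥ 2. Combining the bounds, tw(G) = 2.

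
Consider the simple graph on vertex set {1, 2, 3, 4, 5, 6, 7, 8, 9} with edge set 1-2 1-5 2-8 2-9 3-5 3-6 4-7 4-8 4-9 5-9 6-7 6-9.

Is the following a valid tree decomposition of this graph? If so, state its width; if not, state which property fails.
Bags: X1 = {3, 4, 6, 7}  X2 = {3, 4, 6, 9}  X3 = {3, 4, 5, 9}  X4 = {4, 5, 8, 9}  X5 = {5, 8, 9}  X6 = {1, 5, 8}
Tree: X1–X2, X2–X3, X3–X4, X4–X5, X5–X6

No — vertex 2 appears in no bag.

A tree decomposition must satisfy three properties: every vertex lies in some bag; for every edge, both endpoints lie together in some bag; and for every vertex, the bags containing it form a connected subtree. Here vertex 2 appears in no bag, so the decomposition is invalid.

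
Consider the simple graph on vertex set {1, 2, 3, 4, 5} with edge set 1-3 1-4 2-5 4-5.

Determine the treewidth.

A width-1 tree decomposition is:
Bags: B1 = {1, 4}  B2 = {1, 3}  B3 = {4, 5}  B4 = {2, 5}
Tree: B1–B2, B1–B3, B3–B4
The largest bag has 2 vertices, giving width 1; this decomposition certifies tw(G) ≤ 1. Since G has at least one edge (e.g. 4–1), it is not an edgeless graph, so tw(G) ≥ 1. Hence tw(G) = 1 exactly.

1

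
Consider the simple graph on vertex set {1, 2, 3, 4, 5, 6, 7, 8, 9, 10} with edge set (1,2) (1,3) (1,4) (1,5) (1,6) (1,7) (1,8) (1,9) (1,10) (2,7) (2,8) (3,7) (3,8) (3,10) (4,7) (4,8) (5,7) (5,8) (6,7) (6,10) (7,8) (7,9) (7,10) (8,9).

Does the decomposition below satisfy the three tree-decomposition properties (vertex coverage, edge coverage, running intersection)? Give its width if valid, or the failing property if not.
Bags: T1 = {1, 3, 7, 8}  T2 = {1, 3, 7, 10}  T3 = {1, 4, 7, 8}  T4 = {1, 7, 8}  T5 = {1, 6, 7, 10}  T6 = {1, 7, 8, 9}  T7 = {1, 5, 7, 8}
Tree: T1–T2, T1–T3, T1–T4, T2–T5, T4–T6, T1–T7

A tree decomposition must satisfy three properties: every vertex lies in some bag; for every edge, both endpoints lie together in some bag; and for every vertex, the bags containing it form a connected subtree. Here vertex 2 appears in no bag, so the decomposition is invalid.

No — vertex 2 appears in no bag.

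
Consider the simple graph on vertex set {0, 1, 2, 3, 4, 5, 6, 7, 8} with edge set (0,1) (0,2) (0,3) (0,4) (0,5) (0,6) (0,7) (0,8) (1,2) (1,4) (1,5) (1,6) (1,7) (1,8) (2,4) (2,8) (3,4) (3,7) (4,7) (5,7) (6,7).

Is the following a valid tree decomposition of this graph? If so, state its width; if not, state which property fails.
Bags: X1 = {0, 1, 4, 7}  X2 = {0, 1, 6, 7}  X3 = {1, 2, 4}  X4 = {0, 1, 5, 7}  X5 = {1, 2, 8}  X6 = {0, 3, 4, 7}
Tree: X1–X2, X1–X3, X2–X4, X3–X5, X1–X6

A tree decomposition must satisfy three properties: every vertex lies in some bag; for every edge, both endpoints lie together in some bag; and for every vertex, the bags containing it form a connected subtree. Here edge (0,2) lies in no bag, so the decomposition is invalid.

No — edge (0,2) lies in no bag.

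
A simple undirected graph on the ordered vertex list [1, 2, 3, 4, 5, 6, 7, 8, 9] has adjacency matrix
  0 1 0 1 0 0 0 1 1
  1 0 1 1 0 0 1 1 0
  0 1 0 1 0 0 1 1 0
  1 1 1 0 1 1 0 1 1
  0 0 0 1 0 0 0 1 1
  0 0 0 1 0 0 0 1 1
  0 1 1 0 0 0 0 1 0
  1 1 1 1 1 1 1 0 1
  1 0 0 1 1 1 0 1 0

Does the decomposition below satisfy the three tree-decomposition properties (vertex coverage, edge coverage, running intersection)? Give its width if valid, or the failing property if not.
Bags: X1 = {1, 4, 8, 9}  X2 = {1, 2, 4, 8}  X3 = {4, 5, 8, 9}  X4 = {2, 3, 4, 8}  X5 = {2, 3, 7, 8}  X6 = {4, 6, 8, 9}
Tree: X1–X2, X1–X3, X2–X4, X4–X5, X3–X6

Vertex coverage: the bags together contain {1, 2, 3, 4, 5, 6, 7, 8, 9}, the full vertex set. Edge coverage: each edge of G has both endpoints in at least one bag. Running intersection: for every vertex, the bags containing it form a connected subtree. All three properties hold, so this is a valid tree decomposition of width max|bag| − 1 = 3, and hence tw(G) ≤ 3.

Yes; width 3.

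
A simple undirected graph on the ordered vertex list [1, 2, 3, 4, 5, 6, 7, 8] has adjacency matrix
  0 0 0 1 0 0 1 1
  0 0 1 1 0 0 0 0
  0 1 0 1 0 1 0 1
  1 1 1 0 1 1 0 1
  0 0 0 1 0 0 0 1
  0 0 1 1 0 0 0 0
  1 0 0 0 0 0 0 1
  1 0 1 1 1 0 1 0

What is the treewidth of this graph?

A width-2 tree decomposition is:
Bags: B1 = {3, 4, 8}  B2 = {3, 4, 6}  B3 = {2, 3, 4}  B4 = {4, 5, 8}  B5 = {1, 4, 8}  B6 = {1, 7, 8}
Tree: B1–B2, B1–B3, B1–B4, B4–B5, B5–B6
Each bag holds 3 vertices, so the decomposition has width 2, which upper-bounds the treewidth. On the other hand G contains the 3-clique {1, 4, 8}. A clique must lie in a single bag of any decomposition, so no decomposition can have width below 2. Combining the bounds, tw(G) = 2.

2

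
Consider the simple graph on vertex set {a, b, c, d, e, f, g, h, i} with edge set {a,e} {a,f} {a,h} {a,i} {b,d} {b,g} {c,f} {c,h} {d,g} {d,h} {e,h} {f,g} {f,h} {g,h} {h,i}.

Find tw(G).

A width-2 tree decomposition is:
Bags: B1 = {a, h, i}  B2 = {a, f, h}  B3 = {f, g, h}  B4 = {d, g, h}  B5 = {a, e, h}  B6 = {c, f, h}  B7 = {b, d, g}
Tree: B1–B2, B2–B3, B3–B4, B2–B5, B2–B6, B4–B7
Each bag holds 3 vertices, so the decomposition has width 2, which upper-bounds the treewidth. Conversely, {d, g, h} is a clique of size 3, and the vertices of any clique must share a bag in every tree decomposition; so some bag has ≥ 3 vertices and tw(G) ≥ 2. Therefore the treewidth is 2.

2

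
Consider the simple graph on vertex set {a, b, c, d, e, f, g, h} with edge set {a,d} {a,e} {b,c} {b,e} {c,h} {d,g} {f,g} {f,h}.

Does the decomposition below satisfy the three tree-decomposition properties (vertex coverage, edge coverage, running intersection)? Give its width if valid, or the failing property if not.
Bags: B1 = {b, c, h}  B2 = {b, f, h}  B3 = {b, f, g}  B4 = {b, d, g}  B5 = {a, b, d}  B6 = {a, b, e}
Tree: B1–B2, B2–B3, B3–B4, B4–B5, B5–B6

Checking the three conditions: (i) the bags cover all of {a, b, c, d, e, f, g, h}; (ii) for each edge, some bag contains both endpoints; (iii) the bags containing any fixed vertex form a subtree. All hold, so the decomposition is valid with width 3 − 1 = 2.

Yes; width 2.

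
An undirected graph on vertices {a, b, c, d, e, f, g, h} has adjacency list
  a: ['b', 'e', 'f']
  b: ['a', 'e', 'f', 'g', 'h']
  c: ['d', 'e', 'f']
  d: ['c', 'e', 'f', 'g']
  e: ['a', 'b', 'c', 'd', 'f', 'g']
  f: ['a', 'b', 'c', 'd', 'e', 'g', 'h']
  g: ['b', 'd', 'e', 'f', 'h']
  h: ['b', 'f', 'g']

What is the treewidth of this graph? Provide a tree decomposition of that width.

Every bag has size at most 4, so the width is 4 − 1 = 3 and tw(G) ≤ 3. On the other hand G contains the 4-clique {d, e, f, g}. A clique must lie in a single bag of any decomposition, so no decomposition can have width below 3. Therefore the treewidth is 3.

Treewidth 3.
One optimal decomposition is:
Bags: B1 = {d, e, f, g}  B2 = {b, e, f, g}  B3 = {c, d, e, f}  B4 = {b, f, g, h}  B5 = {a, b, e, f}
Tree: B1–B2, B1–B3, B2–B4, B2–B5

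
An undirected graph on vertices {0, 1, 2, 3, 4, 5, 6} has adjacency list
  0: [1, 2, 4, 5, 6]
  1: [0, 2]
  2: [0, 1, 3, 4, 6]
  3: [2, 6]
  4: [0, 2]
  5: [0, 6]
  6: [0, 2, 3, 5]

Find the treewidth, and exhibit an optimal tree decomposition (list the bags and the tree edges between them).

Treewidth 2.
One optimal decomposition is:
Bags: B1 = {0, 2, 6}  B2 = {2, 3, 6}  B3 = {0, 5, 6}  B4 = {0, 1, 2}  B5 = {0, 2, 4}
Tree: B1–B2, B1–B3, B1–B4, B4–B5

Every bag has size at most 3, so the width is 3 − 1 = 2 and tw(G) ≤ 2. For the lower bound, the 3 vertices {0, 1, 2} are pairwise adjacent, and any tree decomposition puts a clique entirely inside one bag — forcing width ≥ 2. Hence tw(G) = 2 exactly.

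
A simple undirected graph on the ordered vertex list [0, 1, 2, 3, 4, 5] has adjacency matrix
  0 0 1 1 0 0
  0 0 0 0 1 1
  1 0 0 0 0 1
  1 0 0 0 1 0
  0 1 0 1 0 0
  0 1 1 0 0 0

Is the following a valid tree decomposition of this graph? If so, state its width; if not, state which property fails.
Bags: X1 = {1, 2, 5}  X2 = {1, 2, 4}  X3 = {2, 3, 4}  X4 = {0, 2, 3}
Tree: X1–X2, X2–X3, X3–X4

Yes; width 2.

Checking the three conditions: (i) the bags cover all of {0, 1, 2, 3, 4, 5}; (ii) for each edge, some bag contains both endpoints; (iii) the bags containing any fixed vertex form a subtree. All hold, so the decomposition is valid with width 3 − 1 = 2.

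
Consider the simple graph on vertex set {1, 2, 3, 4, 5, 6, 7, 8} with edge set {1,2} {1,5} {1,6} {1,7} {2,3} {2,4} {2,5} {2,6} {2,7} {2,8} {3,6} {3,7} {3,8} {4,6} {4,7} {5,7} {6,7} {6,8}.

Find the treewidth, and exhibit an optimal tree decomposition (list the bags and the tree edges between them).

The largest bag has 4 vertices, giving width 3; this decomposition certifies tw(G) ≤ 3. For the lower bound, the 4 vertices {1, 2, 5, 7} are pairwise adjacent, and any tree decomposition puts a clique entirely inside one bag — forcing width ≥ 3. The upper and lower bounds meet at 3, so that is the treewidth.

Treewidth 3.
One optimal decomposition is:
Bags: B1 = {2, 4, 6, 7}  B2 = {2, 3, 6, 7}  B3 = {1, 2, 6, 7}  B4 = {2, 3, 6, 8}  B5 = {1, 2, 5, 7}
Tree: B1–B2, B1–B3, B2–B4, B3–B5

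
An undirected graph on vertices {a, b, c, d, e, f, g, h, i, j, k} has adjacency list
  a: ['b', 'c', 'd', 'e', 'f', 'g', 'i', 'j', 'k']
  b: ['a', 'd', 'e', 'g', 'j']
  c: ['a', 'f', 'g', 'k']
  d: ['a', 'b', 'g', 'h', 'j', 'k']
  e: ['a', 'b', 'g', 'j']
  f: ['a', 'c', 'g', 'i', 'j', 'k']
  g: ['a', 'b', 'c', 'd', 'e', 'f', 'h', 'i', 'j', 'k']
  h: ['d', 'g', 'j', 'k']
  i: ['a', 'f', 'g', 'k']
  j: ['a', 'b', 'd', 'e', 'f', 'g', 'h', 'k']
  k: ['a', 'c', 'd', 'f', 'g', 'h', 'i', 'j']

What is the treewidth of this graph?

4

A width-4 tree decomposition is:
Bags: B1 = {a, d, g, j, k}  B2 = {a, f, g, j, k}  B3 = {a, f, g, i, k}  B4 = {a, b, d, g, j}  B5 = {a, b, e, g, j}  B6 = {a, c, f, g, k}  B7 = {d, g, h, j, k}
Tree: B1–B2, B2–B3, B1–B4, B4–B5, B2–B6, B1–B7
Every bag has size at most 5, so the width is 5 − 1 = 4 and tw(G) ≤ 4. On the other hand G contains the 5-clique {d, g, h, j, k}. A clique must lie in a single bag of any decomposition, so no decomposition can have width below 4. Therefore the treewidth is 4.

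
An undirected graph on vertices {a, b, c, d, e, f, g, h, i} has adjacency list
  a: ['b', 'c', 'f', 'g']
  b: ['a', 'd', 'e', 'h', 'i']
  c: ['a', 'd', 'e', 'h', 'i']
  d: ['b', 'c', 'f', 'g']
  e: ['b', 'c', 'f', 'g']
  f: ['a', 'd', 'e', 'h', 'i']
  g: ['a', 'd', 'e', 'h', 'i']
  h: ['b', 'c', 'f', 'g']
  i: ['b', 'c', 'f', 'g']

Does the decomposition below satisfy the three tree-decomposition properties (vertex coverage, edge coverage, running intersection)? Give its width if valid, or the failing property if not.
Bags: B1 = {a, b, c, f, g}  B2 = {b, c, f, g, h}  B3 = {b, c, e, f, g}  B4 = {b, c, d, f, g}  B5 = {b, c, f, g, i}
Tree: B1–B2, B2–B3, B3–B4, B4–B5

Yes; width 4.

Checking the three conditions: (i) the bags cover all of {a, b, c, d, e, f, g, h, i}; (ii) for each edge, some bag contains both endpoints; (iii) the bags containing any fixed vertex form a subtree. All hold, so the decomposition is valid with width 5 − 1 = 4.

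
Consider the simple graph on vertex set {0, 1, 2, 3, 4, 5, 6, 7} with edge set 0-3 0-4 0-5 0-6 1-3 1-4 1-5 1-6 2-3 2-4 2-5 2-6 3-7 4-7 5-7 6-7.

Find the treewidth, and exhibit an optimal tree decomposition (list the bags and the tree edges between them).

Treewidth 4.
One such decomposition:
Bags: B1 = {0, 1, 2, 5, 7}  B2 = {0, 1, 2, 4, 7}  B3 = {0, 1, 2, 6, 7}  B4 = {0, 1, 2, 3, 7}
Tree: B1–B2, B2–B3, B3–B4

Each bag holds 5 vertices, so the decomposition has width 4, which upper-bounds the treewidth. For the lower bound: the 5 vertex sets {5,7}, {0,4}, {2,6}, {1}, {3} are disjoint, each induces a connected subgraph, and every pair is joined by at least one edge of G. Contracting each set to a single vertex therefore yields K_{5} as a minor, and since treewidth is minor-monotone, tw(G) ≥ tw(K_{5}) = 4. Hence tw(G) = 4 exactly.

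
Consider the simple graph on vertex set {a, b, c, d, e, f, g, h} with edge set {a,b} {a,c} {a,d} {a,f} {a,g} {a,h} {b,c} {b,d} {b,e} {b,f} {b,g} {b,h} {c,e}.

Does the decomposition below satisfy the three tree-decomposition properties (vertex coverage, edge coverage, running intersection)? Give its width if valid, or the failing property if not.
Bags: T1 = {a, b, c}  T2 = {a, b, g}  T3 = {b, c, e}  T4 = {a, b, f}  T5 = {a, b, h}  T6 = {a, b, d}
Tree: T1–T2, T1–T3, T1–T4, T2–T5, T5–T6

Checking the three conditions: (i) the bags cover all of {a, b, c, d, e, f, g, h}; (ii) for each edge, some bag contains both endpoints; (iii) the bags containing any fixed vertex form a subtree. All hold, so the decomposition is valid with width 3 − 1 = 2.

Yes; width 2.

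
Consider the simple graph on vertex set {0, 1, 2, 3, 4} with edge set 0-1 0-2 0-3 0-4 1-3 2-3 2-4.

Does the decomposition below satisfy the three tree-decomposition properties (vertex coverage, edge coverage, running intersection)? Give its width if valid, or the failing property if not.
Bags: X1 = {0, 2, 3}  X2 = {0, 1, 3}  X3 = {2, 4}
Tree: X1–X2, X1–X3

No — edge (0,4) lies in no bag.

A tree decomposition must satisfy three properties: every vertex lies in some bag; for every edge, both endpoints lie together in some bag; and for every vertex, the bags containing it form a connected subtree. Here edge (0,4) lies in no bag, so the decomposition is invalid.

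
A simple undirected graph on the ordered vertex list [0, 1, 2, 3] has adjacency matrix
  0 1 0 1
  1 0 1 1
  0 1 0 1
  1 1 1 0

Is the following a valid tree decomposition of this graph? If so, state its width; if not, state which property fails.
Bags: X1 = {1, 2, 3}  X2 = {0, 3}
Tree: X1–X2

No — edge (1,0) lies in no bag.

A tree decomposition must satisfy three properties: every vertex lies in some bag; for every edge, both endpoints lie together in some bag; and for every vertex, the bags containing it form a connected subtree. Here edge (1,0) lies in no bag, so the decomposition is invalid.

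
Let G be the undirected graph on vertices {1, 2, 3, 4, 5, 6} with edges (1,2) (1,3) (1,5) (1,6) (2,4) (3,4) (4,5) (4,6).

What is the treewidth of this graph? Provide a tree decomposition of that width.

Every bag has size at most 3, so the width is 3 − 1 = 2 and tw(G) ≤ 2. For the lower bound, G contains the cycle 1–6–4–5–1, so G is not a forest; only forests have treewidth ≤ 1, hence tw(G) ≥ 2. Therefore the treewidth is 2.

Treewidth 2.
One optimal decomposition is:
Bags: B1 = {1, 4, 6}  B2 = {1, 4, 5}  B3 = {1, 2, 4}  B4 = {1, 3, 4}
Tree: B1–B2, B2–B3, B3–B4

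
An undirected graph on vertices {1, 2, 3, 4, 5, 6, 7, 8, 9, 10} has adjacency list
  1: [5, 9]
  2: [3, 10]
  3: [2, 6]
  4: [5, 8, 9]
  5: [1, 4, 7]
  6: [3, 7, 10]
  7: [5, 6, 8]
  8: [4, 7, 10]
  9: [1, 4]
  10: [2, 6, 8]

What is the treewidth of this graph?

A width-2 tree decomposition is:
Bags: B1 = {1, 4, 9}  B2 = {1, 4, 5}  B3 = {4, 5, 8}  B4 = {5, 7, 8}  B5 = {7, 8, 10}  B6 = {6, 7, 10}  B7 = {2, 6, 10}  B8 = {2, 3, 6}
Tree: B1–B2, B2–B3, B3–B4, B4–B5, B5–B6, B6–B7, B7–B8
The largest bag has 3 vertices, giving width 2; this decomposition certifies tw(G) ≤ 2. Since 9–1–5–4–9 is a cycle in G, G is not acyclic. Forests are exactly the graphs of treewidth ≤ 1, so tw(G) ≥ 2. Combining the bounds, tw(G) = 2.

2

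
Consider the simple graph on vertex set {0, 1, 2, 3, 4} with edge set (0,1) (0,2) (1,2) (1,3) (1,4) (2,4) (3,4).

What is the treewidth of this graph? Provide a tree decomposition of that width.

Treewidth 2.
Bags: B1 = {1, 3, 4}  B2 = {1, 2, 4}  B3 = {0, 1, 2}
Tree: B1–B2, B2–B3

Each bag holds 3 vertices, so the decomposition has width 2, which upper-bounds the treewidth. Conversely, {0, 1, 2} is a clique of size 3, and the vertices of any clique must share a bag in every tree decomposition; so some bag has ≥ 3 vertices and tw(G) ≥ 2. Combining the bounds, tw(G) = 2.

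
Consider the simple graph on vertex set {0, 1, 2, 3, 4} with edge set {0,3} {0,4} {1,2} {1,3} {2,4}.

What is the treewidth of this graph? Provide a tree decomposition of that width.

Treewidth 2.
One optimal decomposition is:
Bags: B1 = {0, 1, 3}  B2 = {0, 1, 4}  B3 = {1, 2, 4}
Tree: B1–B2, B2–B3

Every bag has size at most 3, so the width is 3 − 1 = 2 and tw(G) ≤ 2. The edges 1–3–0–4–2–1 form a cycle, so G is not a tree and its treewidth is at least 2. Therefore the treewidth is 2.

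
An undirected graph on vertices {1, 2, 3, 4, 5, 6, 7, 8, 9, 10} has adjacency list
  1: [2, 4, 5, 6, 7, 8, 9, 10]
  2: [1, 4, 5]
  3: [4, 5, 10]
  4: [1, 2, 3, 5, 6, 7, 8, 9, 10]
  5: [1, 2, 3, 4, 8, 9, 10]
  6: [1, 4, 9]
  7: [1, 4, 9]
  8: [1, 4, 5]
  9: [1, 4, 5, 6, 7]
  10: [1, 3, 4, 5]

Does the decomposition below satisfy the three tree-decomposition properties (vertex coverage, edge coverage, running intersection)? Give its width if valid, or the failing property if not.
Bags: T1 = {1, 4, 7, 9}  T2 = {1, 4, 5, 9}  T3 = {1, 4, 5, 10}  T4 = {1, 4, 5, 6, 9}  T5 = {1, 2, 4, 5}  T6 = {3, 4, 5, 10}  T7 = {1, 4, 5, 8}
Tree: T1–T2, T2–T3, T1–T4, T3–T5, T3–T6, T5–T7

A tree decomposition must satisfy three properties: every vertex lies in some bag; for every edge, both endpoints lie together in some bag; and for every vertex, the bags containing it form a connected subtree. Here bags containing vertex 5 are not connected in the tree, so the decomposition is invalid.

No — bags containing vertex 5 are not connected in the tree.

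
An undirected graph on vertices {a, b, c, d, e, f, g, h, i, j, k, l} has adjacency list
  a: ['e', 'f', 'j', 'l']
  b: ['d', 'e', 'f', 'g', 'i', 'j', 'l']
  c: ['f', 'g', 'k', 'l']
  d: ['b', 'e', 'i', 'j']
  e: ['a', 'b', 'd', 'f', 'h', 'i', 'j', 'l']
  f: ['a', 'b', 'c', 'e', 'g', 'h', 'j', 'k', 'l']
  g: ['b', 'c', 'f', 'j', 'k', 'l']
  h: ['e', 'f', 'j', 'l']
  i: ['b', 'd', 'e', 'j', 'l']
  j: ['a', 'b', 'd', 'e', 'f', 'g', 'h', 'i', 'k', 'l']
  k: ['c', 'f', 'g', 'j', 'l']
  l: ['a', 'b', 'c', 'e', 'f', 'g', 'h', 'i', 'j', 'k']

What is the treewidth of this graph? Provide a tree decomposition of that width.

Treewidth 4.
One optimal decomposition is:
Bags: B1 = {e, f, h, j, l}  B2 = {b, e, f, j, l}  B3 = {a, e, f, j, l}  B4 = {b, f, g, j, l}  B5 = {f, g, j, k, l}  B6 = {c, f, g, k, l}  B7 = {b, e, i, j, l}  B8 = {b, d, e, i, j}
Tree: B1–B2, B1–B3, B2–B4, B4–B5, B5–B6, B2–B7, B7–B8

Every bag has size at most 5, so the width is 5 − 1 = 4 and tw(G) ≤ 4. Conversely, {b, d, e, i, j} is a clique of size 5, and the vertices of any clique must share a bag in every tree decomposition; so some bag has ≥ 5 vertices and tw(G) ≥ 4. The upper and lower bounds meet at 4, so that is the treewidth.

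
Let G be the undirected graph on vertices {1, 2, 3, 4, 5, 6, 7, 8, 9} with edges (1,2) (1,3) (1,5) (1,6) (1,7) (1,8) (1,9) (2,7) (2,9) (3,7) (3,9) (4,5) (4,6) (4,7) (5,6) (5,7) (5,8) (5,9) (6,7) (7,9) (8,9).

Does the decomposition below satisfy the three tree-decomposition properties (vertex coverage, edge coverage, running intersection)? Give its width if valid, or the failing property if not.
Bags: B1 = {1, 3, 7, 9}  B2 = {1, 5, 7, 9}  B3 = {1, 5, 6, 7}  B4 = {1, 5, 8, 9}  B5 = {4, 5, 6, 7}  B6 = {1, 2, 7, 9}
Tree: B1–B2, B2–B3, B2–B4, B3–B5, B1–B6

Yes; width 3.

Vertex coverage: the bags together contain {1, 2, 3, 4, 5, 6, 7, 8, 9}, the full vertex set. Edge coverage: each edge of G has both endpoints in at least one bag. Running intersection: for every vertex, the bags containing it form a connected subtree. All three properties hold, so this is a valid tree decomposition of width max|bag| − 1 = 3, and hence tw(G) ≤ 3.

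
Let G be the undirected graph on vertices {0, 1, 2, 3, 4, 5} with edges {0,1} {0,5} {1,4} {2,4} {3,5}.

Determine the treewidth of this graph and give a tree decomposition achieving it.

The largest bag has 2 vertices, giving width 1; this decomposition certifies tw(G) ≤ 1. Since G has at least one edge (e.g. 2–4), it is not an edgeless graph, so tw(G) ≥ 1. Hence tw(G) = 1 exactly.

Treewidth 1.
One optimal decomposition is:
Bags: B1 = {2, 4}  B2 = {1, 4}  B3 = {0, 1}  B4 = {0, 5}  B5 = {3, 5}
Tree: B1–B2, B2–B3, B3–B4, B4–B5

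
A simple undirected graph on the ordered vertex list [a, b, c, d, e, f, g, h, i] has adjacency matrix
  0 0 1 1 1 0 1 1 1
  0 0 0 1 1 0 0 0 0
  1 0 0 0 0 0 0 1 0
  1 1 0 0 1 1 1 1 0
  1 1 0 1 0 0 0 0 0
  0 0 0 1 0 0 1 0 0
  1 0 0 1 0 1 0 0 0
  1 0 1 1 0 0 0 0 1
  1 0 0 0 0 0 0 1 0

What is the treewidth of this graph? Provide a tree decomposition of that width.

Treewidth 2.
Bags: B1 = {a, d, h}  B2 = {a, h, i}  B3 = {a, d, g}  B4 = {a, d, e}  B5 = {b, d, e}  B6 = {d, f, g}  B7 = {a, c, h}
Tree: B1–B2, B1–B3, B1–B4, B4–B5, B3–B6, B1–B7

Every bag has size at most 3, so the width is 3 − 1 = 2 and tw(G) ≤ 2. On the other hand G contains the 3-clique {a, d, g}. A clique must lie in a single bag of any decomposition, so no decomposition can have width below 2. Combining the bounds, tw(G) = 2.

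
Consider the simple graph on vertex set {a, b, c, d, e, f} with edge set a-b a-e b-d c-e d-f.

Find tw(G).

1

A width-1 tree decomposition is:
Bags: B1 = {d, f}  B2 = {b, d}  B3 = {a, b}  B4 = {a, e}  B5 = {c, e}
Tree: B1–B2, B2–B3, B3–B4, B4–B5
The largest bag has 2 vertices, giving width 1; this decomposition certifies tw(G) ≤ 1. Since G has at least one edge (e.g. f–d), it is not an edgeless graph, so tw(G) ≥ 1. Combining the bounds, tw(G) = 1.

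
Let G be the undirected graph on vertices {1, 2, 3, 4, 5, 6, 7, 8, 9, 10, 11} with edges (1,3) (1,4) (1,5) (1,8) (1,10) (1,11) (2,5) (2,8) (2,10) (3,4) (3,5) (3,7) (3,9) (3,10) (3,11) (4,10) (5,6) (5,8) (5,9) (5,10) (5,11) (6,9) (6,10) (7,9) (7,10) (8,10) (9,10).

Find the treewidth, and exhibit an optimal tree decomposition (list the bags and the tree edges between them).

Treewidth 3.
One optimal decomposition is:
Bags: B1 = {1, 3, 5, 10}  B2 = {3, 5, 9, 10}  B3 = {1, 3, 4, 10}  B4 = {1, 3, 5, 11}  B5 = {5, 6, 9, 10}  B6 = {1, 5, 8, 10}  B7 = {3, 7, 9, 10}  B8 = {2, 5, 8, 10}
Tree: B1–B2, B1–B3, B1–B4, B2–B5, B1–B6, B2–B7, B6–B8

Every bag has size at most 4, so the width is 4 − 1 = 3 and tw(G) ≤ 3. On the other hand G contains the 4-clique {1, 3, 4, 10}. A clique must lie in a single bag of any decomposition, so no decomposition can have width below 3. Combining the bounds, tw(G) = 3.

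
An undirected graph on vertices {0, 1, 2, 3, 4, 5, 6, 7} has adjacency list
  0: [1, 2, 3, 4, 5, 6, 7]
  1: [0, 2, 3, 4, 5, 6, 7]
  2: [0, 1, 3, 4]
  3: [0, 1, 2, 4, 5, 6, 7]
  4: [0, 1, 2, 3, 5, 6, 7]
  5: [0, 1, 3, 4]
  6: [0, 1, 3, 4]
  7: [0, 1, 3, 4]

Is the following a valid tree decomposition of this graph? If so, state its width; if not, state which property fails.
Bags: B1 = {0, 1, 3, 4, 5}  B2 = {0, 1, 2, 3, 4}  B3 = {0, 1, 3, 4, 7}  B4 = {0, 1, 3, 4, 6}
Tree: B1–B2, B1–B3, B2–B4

Yes; width 4.

Every vertex of G appears in some bag (union = {0, 1, 2, 3, 4, 5, 6, 7}); every edge is covered by a bag; and for each vertex v the set of bags containing v is connected in the bag tree. The decomposition is therefore valid. The largest bag has 5 vertices, so the width is 4.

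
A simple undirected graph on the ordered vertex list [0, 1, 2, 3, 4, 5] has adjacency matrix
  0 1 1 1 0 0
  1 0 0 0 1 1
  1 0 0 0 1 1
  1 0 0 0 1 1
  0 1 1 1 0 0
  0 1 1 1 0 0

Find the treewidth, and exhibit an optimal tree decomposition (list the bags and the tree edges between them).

Each bag holds 4 vertices, so the decomposition has width 3, which upper-bounds the treewidth. For the lower bound: the 4 vertex sets {1,4}, {2,5}, {3}, {0} are disjoint, each induces a connected subgraph, and every pair is joined by at least one edge of G. Contracting each set to a single vertex therefore yields K_{4} as a minor, and since treewidth is minor-monotone, tw(G) ≥ tw(K_{4}) = 3. Hence tw(G) = 3 exactly.

Treewidth 3.
One optimal decomposition is:
Bags: B1 = {1, 2, 3, 4}  B2 = {1, 2, 3, 5}  B3 = {0, 1, 2, 3}
Tree: B1–B2, B2–B3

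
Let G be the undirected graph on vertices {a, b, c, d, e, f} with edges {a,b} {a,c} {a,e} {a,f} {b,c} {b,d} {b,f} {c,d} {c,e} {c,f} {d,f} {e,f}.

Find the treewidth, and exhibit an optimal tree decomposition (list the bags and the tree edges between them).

Treewidth 3.
Bags: B1 = {a, b, c, f}  B2 = {b, c, d, f}  B3 = {a, c, e, f}
Tree: B1–B2, B1–B3

Each bag holds 4 vertices, so the decomposition has width 3, which upper-bounds the treewidth. On the other hand G contains the 4-clique {b, c, d, f}. A clique must lie in a single bag of any decomposition, so no decomposition can have width below 3. Combining the bounds, tw(G) = 3.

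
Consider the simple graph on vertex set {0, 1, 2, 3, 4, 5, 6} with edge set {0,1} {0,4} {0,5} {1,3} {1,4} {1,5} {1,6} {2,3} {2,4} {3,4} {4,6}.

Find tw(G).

A width-2 tree decomposition is:
Bags: B1 = {0, 1, 4}  B2 = {1, 3, 4}  B3 = {0, 1, 5}  B4 = {1, 4, 6}  B5 = {2, 3, 4}
Tree: B1–B2, B1–B3, B1–B4, B2–B5
Every bag has size at most 3, so the width is 3 − 1 = 2 and tw(G) ≤ 2. On the other hand G contains the 3-clique {0, 1, 4}. A clique must lie in a single bag of any decomposition, so no decomposition can have width below 2. The upper and lower bounds meet at 2, so that is the treewidth.

2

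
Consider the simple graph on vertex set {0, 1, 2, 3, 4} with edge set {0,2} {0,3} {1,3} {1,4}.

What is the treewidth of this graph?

A width-1 tree decomposition is:
Bags: B1 = {0, 2}  B2 = {0, 3}  B3 = {1, 3}  B4 = {1, 4}
Tree: B1–B2, B2–B3, B3–B4
Each bag holds 2 vertices, so the decomposition has width 1, which upper-bounds the treewidth. Since G has at least one edge (e.g. 2–0), it is not an edgeless graph, so tw(G) ≥ 1. The upper and lower bounds meet at 1, so that is the treewidth.

1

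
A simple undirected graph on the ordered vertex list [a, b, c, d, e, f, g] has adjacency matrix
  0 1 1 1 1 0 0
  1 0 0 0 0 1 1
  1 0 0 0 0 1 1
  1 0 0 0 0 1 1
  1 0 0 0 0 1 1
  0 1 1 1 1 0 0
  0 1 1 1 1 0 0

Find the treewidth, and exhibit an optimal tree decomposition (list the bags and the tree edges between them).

Treewidth 3.
One such decomposition:
Bags: B1 = {a, b, f, g}  B2 = {a, d, f, g}  B3 = {a, c, f, g}  B4 = {a, e, f, g}
Tree: B1–B2, B2–B3, B3–B4

Each bag holds 4 vertices, so the decomposition has width 3, which upper-bounds the treewidth. For the lower bound: the 4 vertex sets {b,g}, {d,f}, {a}, {c} are disjoint, each induces a connected subgraph, and every pair is joined by at least one edge of G. Contracting each set to a single vertex therefore yields K_{4} as a minor, and since treewidth is minor-monotone, tw(G) ≥ tw(K_{4}) = 3. The upper and lower bounds meet at 3, so that is the treewidth.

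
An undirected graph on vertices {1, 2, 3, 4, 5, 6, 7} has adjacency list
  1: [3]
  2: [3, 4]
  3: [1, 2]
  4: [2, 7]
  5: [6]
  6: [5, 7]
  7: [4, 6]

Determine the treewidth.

1

A width-1 tree decomposition is:
Bags: B1 = {1, 3}  B2 = {2, 3}  B3 = {2, 4}  B4 = {4, 7}  B5 = {6, 7}  B6 = {5, 6}
Tree: B1–B2, B2–B3, B3–B4, B4–B5, B5–B6
The largest bag has 2 vertices, giving width 1; this decomposition certifies tw(G) ≤ 1. G has an edge, so its treewidth is at least 1. The upper and lower bounds meet at 1, so that is the treewidth.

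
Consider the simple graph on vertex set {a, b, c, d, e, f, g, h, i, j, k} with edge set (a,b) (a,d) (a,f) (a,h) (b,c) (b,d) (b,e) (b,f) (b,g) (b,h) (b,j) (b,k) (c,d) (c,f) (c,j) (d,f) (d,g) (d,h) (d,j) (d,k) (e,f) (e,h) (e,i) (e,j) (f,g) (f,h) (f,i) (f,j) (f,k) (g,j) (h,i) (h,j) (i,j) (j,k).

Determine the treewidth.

4

A width-4 tree decomposition is:
Bags: B1 = {b, d, f, h, j}  B2 = {a, b, d, f, h}  B3 = {b, d, f, j, k}  B4 = {b, c, d, f, j}  B5 = {b, e, f, h, j}  B6 = {b, d, f, g, j}  B7 = {e, f, h, i, j}
Tree: B1–B2, B1–B3, B3–B4, B1–B5, B3–B6, B5–B7
The largest bag has 5 vertices, giving width 4; this decomposition certifies tw(G) ≤ 4. On the other hand G contains the 5-clique {b, d, f, g, j}. A clique must lie in a single bag of any decomposition, so no decomposition can have width below 4. Combining the bounds, tw(G) = 4.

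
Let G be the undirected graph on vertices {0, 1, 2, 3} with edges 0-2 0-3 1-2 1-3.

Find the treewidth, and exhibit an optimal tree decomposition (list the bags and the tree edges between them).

Treewidth 2.
One optimal decomposition is:
Bags: B1 = {0, 1, 2}  B2 = {0, 1, 3}
Tree: B1–B2

Every bag has size at most 3, so the width is 3 − 1 = 2 and tw(G) ≤ 2. For the lower bound, G contains the cycle 1–2–0–3–1, so G is not a forest; only forests have treewidth ≤ 1, hence tw(G) ≥ 2. Therefore the treewidth is 2.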